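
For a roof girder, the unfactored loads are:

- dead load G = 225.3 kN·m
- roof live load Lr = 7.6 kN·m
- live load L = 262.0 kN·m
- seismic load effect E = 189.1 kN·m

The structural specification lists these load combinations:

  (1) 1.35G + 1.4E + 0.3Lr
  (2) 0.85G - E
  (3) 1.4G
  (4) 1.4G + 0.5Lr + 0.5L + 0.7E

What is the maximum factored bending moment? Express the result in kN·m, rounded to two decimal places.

(1) 1.35(225.3) + 1.4(189.1) + 0.3(7.6) = 304.16 + 264.74 + 2.28 = 571.18
(2) 0.85(225.3) - 1.0(189.1) = 191.51 - 189.10 = 2.41
(3) 1.4(225.3) = 315.42
(4) 1.4(225.3) + 0.5(7.6) + 0.5(262.0) + 0.7(189.1) = 315.42 + 3.80 + 131.00 + 132.37 = 582.59
The controlling combination is 4, giving 582.59 kN·m.

582.59 kN·m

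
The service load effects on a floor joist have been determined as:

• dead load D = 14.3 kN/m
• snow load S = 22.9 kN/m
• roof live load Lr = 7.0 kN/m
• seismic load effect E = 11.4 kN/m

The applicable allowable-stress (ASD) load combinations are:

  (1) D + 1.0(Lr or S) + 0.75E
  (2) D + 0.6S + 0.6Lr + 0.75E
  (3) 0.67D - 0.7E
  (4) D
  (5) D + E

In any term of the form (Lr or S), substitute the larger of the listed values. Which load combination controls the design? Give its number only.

(Lr or S) → S = 22.9 kN/m.
(1) 1.0(14.3) + 1.0(22.9) + 0.75(11.4) = 45.75
(2) 1.0(14.3) + 0.6(22.9) + 0.6(7.0) + 0.75(11.4) = 40.79
(3) 0.67(14.3) - 0.7(11.4) = 1.60
(4) 1.0(14.3) = 14.30
(5) 1.0(14.3) + 1.0(11.4) = 25.70
The largest value is 45.75 kN/m from combination 1.

Combination 1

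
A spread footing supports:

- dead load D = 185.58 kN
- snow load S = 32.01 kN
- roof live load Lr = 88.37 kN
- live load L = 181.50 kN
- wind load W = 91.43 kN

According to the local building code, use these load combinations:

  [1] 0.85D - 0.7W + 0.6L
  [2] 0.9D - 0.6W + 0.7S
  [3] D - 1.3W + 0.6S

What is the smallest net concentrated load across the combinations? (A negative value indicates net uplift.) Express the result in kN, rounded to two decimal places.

[1] 0.85(185.58) - 0.7(91.43) + 0.6(181.50) = 157.74 - 64.00 + 108.90 = 202.64
[2] 0.9(185.58) - 0.6(91.43) + 0.7(32.01) = 167.02 - 54.86 + 22.41 = 134.57
[3] 1.0(185.58) - 1.3(91.43) + 0.6(32.01) = 185.58 - 118.86 + 19.21 = 85.93
Combination 3 gives the minimum: 85.93 kN.

85.93 kN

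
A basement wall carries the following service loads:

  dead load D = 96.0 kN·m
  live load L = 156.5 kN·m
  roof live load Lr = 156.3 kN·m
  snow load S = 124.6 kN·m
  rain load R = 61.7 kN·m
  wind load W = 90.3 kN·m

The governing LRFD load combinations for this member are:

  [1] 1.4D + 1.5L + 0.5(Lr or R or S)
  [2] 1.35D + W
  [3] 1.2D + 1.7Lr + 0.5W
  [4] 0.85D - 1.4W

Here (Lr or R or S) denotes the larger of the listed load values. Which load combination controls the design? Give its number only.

Combination 1

(Lr or R or S) → Lr = 156.3 kN·m.
[1] 1.4(96.0) + 1.5(156.5) + 0.5(156.3) = 134.40 + 234.75 + 78.15 = 447.30
[2] 1.35(96.0) + 1.0(90.3) = 129.60 + 90.30 = 219.90
[3] 1.2(96.0) + 1.7(156.3) + 0.5(90.3) = 115.20 + 265.71 + 45.15 = 426.06
[4] 0.85(96.0) - 1.4(90.3) = 81.60 - 126.42 = -44.82
The largest value is 447.30 kN·m from combination 1.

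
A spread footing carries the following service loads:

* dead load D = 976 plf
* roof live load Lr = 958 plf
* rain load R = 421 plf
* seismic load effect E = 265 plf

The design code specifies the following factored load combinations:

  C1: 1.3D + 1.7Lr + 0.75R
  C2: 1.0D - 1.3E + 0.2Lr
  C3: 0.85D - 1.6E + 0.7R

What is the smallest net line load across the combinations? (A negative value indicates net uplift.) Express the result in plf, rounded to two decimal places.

700.30 plf

C1: 1.3(976) + 1.7(958) + 0.75(421) = 1268.80 + 1628.60 + 315.75 = 3213.15
C2: 1.0(976) - 1.3(265) + 0.2(958) = 976.00 - 344.50 + 191.60 = 823.10
C3: 0.85(976) - 1.6(265) + 0.7(421) = 829.60 - 424.00 + 294.70 = 700.30
Combination 3 gives the minimum: 700.30 plf.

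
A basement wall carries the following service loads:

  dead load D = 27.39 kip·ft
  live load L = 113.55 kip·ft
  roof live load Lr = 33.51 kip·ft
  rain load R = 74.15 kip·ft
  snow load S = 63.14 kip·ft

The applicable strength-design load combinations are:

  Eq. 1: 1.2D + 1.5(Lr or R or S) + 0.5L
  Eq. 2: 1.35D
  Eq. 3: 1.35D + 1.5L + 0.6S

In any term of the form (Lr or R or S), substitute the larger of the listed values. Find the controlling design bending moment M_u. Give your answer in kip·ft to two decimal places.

(Lr or R or S) → R = 74.15 kip·ft.
Eq. 1: 1.2(27.39) + 1.5(74.15) + 0.5(113.55) = 200.87
Eq. 2: 1.35(27.39) = 36.98
Eq. 3: 1.35(27.39) + 1.5(113.55) + 0.6(63.14) = 36.98 + 170.33 + 37.88 = 245.19
The controlling combination is 3, giving 245.19 kip·ft.

245.19 kip·ft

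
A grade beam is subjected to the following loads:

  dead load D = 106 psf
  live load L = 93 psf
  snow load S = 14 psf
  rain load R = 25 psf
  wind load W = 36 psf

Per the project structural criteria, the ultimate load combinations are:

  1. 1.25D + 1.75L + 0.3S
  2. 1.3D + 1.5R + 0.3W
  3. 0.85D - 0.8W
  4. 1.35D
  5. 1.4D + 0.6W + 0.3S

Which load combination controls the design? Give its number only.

1. 1.25(106) + 1.75(93) + 0.3(14) = 299.45
2. 1.3(106) + 1.5(25) + 0.3(36) = 186.10
3. 0.85(106) - 0.8(36) = 61.30
4. 1.35(106) = 143.10
5. 1.4(106) + 0.6(36) + 0.3(14) = 174.20
The largest value is 299.45 psf from combination 1.

Combination 1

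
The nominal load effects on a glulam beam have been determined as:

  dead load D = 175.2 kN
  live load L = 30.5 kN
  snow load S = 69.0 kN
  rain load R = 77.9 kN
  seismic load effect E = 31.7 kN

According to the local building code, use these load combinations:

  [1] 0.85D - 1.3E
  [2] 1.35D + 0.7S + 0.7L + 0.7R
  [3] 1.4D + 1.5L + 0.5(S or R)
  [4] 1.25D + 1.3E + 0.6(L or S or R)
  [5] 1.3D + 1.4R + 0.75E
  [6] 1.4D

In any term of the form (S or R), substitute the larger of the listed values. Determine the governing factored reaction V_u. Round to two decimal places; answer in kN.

360.70 kN

(S or R) → R = 77.9 kN; (L or S or R) → R = 77.9 kN.
[1] 0.85(175.2) - 1.3(31.7) = 148.92 - 41.21 = 107.71
[2] 1.35(175.2) + 0.7(69.0) + 0.7(30.5) + 0.7(77.9) = 236.52 + 48.30 + 21.35 + 54.53 = 360.70
[3] 1.4(175.2) + 1.5(30.5) + 0.5(77.9) = 245.28 + 45.75 + 38.95 = 329.98
[4] 1.25(175.2) + 1.3(31.7) + 0.6(77.9) = 219.00 + 41.21 + 46.74 = 306.95
[5] 1.3(175.2) + 1.4(77.9) + 0.75(31.7) = 227.76 + 109.06 + 23.78 = 360.60
[6] 1.4(175.2) = 245.28
Maximum is from combination 2.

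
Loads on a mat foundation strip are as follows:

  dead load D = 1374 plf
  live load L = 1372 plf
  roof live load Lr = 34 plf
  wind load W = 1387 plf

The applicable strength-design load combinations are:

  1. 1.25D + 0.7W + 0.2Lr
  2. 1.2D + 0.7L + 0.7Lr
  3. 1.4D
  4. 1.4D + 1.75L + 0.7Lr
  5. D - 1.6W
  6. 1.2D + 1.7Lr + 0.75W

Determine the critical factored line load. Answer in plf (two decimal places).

1. 1.25(1374) + 0.7(1387) + 0.2(34) = 1717.50 + 970.90 + 6.80 = 2695.20
2. 1.2(1374) + 0.7(1372) + 0.7(34) = 1648.80 + 960.40 + 23.80 = 2633.00
3. 1.4(1374) = 1923.60
4. 1.4(1374) + 1.75(1372) + 0.7(34) = 1923.60 + 2401.00 + 23.80 = 4348.40
5. 1.0(1374) - 1.6(1387) = 1374.00 - 2219.20 = -845.20
6. 1.2(1374) + 1.7(34) + 0.75(1387) = 1648.80 + 57.80 + 1040.25 = 2746.85
Combination 4 governs: w_u = 4348.40 plf.

4348.40 plf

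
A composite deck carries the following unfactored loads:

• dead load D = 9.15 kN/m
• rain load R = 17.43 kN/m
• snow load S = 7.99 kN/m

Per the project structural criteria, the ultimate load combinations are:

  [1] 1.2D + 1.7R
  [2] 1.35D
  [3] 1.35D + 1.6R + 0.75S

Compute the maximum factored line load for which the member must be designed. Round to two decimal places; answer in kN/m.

[1] 1.2(9.15) + 1.7(17.43) = 10.98 + 29.63 = 40.61
[2] 1.35(9.15) = 12.35
[3] 1.35(9.15) + 1.6(17.43) + 0.75(7.99) = 12.35 + 27.89 + 5.99 = 46.23
The controlling combination is 3, giving 46.23 kN/m.

46.23 kN/m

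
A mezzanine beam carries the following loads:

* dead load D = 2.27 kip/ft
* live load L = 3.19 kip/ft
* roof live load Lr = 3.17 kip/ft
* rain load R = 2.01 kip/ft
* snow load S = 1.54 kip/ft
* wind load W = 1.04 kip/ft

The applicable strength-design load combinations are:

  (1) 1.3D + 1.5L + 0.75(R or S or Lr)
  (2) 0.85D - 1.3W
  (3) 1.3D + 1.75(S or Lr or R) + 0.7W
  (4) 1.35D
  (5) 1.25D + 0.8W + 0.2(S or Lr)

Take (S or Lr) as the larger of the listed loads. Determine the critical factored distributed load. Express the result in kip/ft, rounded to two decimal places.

(R or S or Lr) → Lr = 3.17 kip/ft; (S or Lr or R) → Lr = 3.17 kip/ft; (S or Lr) → Lr = 3.17 kip/ft.
(1) 1.3(2.27) + 1.5(3.19) + 0.75(3.17) = 10.11
(2) 0.85(2.27) - 1.3(1.04) = 0.58
(3) 1.3(2.27) + 1.75(3.17) + 0.7(1.04) = 9.23
(4) 1.35(2.27) = 3.06
(5) 1.25(2.27) + 0.8(1.04) + 0.2(3.17) = 4.30
Combination 1 governs: w_u = 10.11 kip/ft.

10.11 kip/ft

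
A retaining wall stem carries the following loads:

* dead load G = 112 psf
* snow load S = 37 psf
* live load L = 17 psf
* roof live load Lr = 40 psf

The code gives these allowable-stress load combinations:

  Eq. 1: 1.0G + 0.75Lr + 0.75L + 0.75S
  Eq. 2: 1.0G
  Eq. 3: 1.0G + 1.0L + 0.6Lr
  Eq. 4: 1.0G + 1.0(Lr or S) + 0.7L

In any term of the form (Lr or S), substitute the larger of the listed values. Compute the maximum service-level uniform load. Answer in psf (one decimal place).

(Lr or S) → Lr = 40 psf.
Eq. 1: 1.0(112) + 0.75(40) + 0.75(17) + 0.75(37) = 182.5
Eq. 2: 1.0(112) = 112.0
Eq. 3: 1.0(112) + 1.0(17) + 0.6(40) = 112.0 + 17.0 + 24.0 = 153.0
Eq. 4: 1.0(112) + 1.0(40) + 0.7(17) = 112.0 + 40.0 + 11.9 = 163.9
Maximum is from combination 1.

182.5 psf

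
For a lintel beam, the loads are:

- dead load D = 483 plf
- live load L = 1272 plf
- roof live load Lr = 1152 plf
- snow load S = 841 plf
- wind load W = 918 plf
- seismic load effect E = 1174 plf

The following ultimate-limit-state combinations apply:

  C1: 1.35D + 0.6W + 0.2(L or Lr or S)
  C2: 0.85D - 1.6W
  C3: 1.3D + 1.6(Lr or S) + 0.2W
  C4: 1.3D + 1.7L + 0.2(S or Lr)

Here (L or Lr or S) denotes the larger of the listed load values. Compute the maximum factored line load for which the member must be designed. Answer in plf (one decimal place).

3020.7 plf

(L or Lr or S) → L = 1272 plf; (Lr or S) → Lr = 1152 plf; (S or Lr) → Lr = 1152 plf.
C1: 1.35(483) + 0.6(918) + 0.2(1272) = 652.1 + 550.8 + 254.4 = 1457.3
C2: 0.85(483) - 1.6(918) = -1058.3
C3: 1.3(483) + 1.6(1152) + 0.2(918) = 627.9 + 1843.2 + 183.6 = 2654.7
C4: 1.3(483) + 1.7(1272) + 0.2(1152) = 627.9 + 2162.4 + 230.4 = 3020.7
Combination 4 governs: w_u = 3020.7 plf.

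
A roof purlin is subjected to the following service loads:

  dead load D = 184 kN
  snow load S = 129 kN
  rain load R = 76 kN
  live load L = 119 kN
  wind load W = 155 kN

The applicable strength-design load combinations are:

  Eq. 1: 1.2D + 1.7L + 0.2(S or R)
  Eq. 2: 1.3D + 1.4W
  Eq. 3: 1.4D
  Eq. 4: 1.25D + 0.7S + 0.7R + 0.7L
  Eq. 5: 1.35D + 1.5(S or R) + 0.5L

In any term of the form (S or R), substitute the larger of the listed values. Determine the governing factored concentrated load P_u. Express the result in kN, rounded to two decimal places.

501.40 kN

(S or R) → S = 129 kN.
Eq. 1: 1.2(184) + 1.7(119) + 0.2(129) = 220.80 + 202.30 + 25.80 = 448.90
Eq. 2: 1.3(184) + 1.4(155) = 239.20 + 217.00 = 456.20
Eq. 3: 1.4(184) = 257.60
Eq. 4: 1.25(184) + 0.7(129) + 0.7(76) + 0.7(119) = 230.00 + 90.30 + 53.20 + 83.30 = 456.80
Eq. 5: 1.35(184) + 1.5(129) + 0.5(119) = 248.40 + 193.50 + 59.50 = 501.40
The controlling combination is 5, giving 501.40 kN.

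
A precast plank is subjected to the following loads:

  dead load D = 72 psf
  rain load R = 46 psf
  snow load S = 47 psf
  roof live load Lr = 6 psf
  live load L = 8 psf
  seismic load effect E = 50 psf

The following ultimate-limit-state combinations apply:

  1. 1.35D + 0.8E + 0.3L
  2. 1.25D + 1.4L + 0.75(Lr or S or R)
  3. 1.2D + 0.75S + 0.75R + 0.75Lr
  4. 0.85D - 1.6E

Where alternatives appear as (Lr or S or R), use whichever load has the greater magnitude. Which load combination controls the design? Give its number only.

Combination 3

(Lr or S or R) → S = 47 psf.
1. 1.35(72) + 0.8(50) + 0.3(8) = 139.6
2. 1.25(72) + 1.4(8) + 0.75(47) = 136.5
3. 1.2(72) + 0.75(47) + 0.75(46) + 0.75(6) = 160.7
4. 0.85(72) - 1.6(50) = -18.8
The largest value is 160.7 psf from combination 3.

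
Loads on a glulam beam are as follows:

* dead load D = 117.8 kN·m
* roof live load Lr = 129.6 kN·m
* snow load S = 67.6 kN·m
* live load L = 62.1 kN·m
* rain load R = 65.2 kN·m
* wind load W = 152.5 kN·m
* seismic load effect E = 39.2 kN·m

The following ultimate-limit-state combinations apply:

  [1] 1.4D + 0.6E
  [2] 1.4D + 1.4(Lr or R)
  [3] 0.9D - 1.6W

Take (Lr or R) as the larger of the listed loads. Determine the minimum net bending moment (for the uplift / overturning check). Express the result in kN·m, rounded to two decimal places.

-137.98 kN·m

(Lr or R) → Lr = 129.6 kN·m.
[1] 1.4(117.8) + 0.6(39.2) = 164.92 + 23.52 = 188.44
[2] 1.4(117.8) + 1.4(129.6) = 164.92 + 181.44 = 346.36
[3] 0.9(117.8) - 1.6(152.5) = 106.02 - 244.00 = -137.98
Combination 3 gives the minimum: -137.98 kN·m.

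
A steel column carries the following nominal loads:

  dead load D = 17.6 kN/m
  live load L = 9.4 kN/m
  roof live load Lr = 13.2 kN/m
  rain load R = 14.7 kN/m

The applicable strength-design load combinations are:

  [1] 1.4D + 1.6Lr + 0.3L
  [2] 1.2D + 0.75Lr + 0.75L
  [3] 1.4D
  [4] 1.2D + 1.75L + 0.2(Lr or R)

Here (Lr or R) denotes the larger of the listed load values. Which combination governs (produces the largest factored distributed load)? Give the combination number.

Combination 1

(Lr or R) → R = 14.7 kN/m.
[1] 1.4(17.6) + 1.6(13.2) + 0.3(9.4) = 48.6
[2] 1.2(17.6) + 0.75(13.2) + 0.75(9.4) = 38.1
[3] 1.4(17.6) = 24.6
[4] 1.2(17.6) + 1.75(9.4) + 0.2(14.7) = 40.5
The largest value is 48.6 kN/m from combination 1.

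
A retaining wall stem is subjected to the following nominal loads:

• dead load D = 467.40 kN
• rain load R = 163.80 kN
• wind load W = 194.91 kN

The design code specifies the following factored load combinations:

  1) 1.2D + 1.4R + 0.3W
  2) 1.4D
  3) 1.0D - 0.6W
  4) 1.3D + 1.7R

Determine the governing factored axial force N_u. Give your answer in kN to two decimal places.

886.08 kN

1) 1.2(467.40) + 1.4(163.80) + 0.3(194.91) = 560.88 + 229.32 + 58.47 = 848.67
2) 1.4(467.40) = 654.36
3) 1.0(467.40) - 0.6(194.91) = 467.40 - 116.95 = 350.45
4) 1.3(467.40) + 1.7(163.80) = 607.62 + 278.46 = 886.08
Maximum is from combination 4.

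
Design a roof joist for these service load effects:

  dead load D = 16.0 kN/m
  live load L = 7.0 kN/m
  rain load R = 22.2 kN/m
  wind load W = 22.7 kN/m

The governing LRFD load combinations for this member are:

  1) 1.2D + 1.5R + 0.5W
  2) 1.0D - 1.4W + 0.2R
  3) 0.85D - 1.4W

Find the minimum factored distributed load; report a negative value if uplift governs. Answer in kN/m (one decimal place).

-18.2 kN/m

1) 1.2(16.0) + 1.5(22.2) + 0.5(22.7) = 63.9
2) 1.0(16.0) - 1.4(22.7) + 0.2(22.2) = -11.3
3) 0.85(16.0) - 1.4(22.7) = -18.2
Combination 3 gives the minimum: -18.2 kN/m.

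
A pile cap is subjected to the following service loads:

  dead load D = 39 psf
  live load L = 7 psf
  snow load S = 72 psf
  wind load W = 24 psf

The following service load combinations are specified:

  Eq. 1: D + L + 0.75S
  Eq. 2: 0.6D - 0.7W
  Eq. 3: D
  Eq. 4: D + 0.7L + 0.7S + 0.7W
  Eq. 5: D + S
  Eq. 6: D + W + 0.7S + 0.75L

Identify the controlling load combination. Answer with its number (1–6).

Combination 6

Eq. 1: 1.0(39) + 1.0(7) + 0.75(72) = 39.00 + 7.00 + 54.00 = 100.00
Eq. 2: 0.6(39) - 0.7(24) = 23.40 - 16.80 = 6.60
Eq. 3: 1.0(39) = 39.00
Eq. 4: 1.0(39) + 0.7(7) + 0.7(72) + 0.7(24) = 39.00 + 4.90 + 50.40 + 16.80 = 111.10
Eq. 5: 1.0(39) + 1.0(72) = 39.00 + 72.00 = 111.00
Eq. 6: 1.0(39) + 1.0(24) + 0.7(72) + 0.75(7) = 39.00 + 24.00 + 50.40 + 5.25 = 118.65
The largest value is 118.65 psf from combination 6.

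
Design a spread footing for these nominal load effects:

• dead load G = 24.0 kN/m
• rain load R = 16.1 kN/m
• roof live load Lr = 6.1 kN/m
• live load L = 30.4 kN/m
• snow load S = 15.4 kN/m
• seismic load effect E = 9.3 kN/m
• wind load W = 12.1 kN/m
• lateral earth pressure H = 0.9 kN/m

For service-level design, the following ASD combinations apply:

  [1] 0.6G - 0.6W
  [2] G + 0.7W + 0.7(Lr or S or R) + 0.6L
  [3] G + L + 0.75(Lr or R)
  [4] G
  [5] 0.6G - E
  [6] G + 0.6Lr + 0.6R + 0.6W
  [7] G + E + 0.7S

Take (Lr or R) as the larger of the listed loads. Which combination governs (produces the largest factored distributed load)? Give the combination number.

(Lr or S or R) → R = 16.1 kN/m; (Lr or R) → R = 16.1 kN/m.
[1] 0.6(24.0) - 0.6(12.1) = 14.4 - 7.3 = 7.1
[2] 1.0(24.0) + 0.7(12.1) + 0.7(16.1) + 0.6(30.4) = 24.0 + 8.5 + 11.3 + 18.2 = 62.0
[3] 1.0(24.0) + 1.0(30.4) + 0.75(16.1) = 24.0 + 30.4 + 12.1 = 66.5
[4] 1.0(24.0) = 24.0
[5] 0.6(24.0) - 1.0(9.3) = 14.4 - 9.3 = 5.1
[6] 1.0(24.0) + 0.6(6.1) + 0.6(16.1) + 0.6(12.1) = 44.6
[7] 1.0(24.0) + 1.0(9.3) + 0.7(15.4) = 24.0 + 9.3 + 10.8 = 44.1
The largest value is 66.5 kN/m from combination 3.

Combination 3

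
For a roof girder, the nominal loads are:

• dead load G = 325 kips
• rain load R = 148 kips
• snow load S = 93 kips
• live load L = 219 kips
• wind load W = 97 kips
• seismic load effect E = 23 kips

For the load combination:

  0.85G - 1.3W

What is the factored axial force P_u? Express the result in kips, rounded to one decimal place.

0.85(325) - 1.3(97) = 276.3 - 126.1 = 150.2
P_u = 150.2 kips.

150.2 kips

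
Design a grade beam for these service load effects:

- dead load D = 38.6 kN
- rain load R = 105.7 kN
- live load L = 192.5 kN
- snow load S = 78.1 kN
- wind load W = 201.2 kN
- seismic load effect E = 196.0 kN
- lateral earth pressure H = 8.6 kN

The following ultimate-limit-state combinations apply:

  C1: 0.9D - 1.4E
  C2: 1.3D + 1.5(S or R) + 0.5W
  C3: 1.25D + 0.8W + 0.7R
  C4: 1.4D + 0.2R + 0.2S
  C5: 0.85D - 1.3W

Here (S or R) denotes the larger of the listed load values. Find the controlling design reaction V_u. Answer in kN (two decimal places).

(S or R) → R = 105.7 kN.
C1: 0.9(38.6) - 1.4(196.0) = 34.74 - 274.40 = -239.66
C2: 1.3(38.6) + 1.5(105.7) + 0.5(201.2) = 50.18 + 158.55 + 100.60 = 309.33
C3: 1.25(38.6) + 0.8(201.2) + 0.7(105.7) = 48.25 + 160.96 + 73.99 = 283.20
C4: 1.4(38.6) + 0.2(105.7) + 0.2(78.1) = 54.04 + 21.14 + 15.62 = 90.80
C5: 0.85(38.6) - 1.3(201.2) = 32.81 - 261.56 = -228.75
The controlling combination is 2, giving 309.33 kN.

309.33 kN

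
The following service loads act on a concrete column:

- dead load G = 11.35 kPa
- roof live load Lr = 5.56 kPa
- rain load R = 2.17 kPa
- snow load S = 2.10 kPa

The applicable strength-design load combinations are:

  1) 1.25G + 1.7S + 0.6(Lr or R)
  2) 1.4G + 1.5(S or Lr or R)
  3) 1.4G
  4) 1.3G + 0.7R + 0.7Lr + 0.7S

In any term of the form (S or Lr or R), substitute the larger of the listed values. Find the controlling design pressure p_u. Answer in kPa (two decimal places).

(Lr or R) → Lr = 5.56 kPa; (S or Lr or R) → Lr = 5.56 kPa.
1) 1.25(11.35) + 1.7(2.10) + 0.6(5.56) = 21.09
2) 1.4(11.35) + 1.5(5.56) = 15.89 + 8.34 = 24.23
3) 1.4(11.35) = 15.89
4) 1.3(11.35) + 0.7(2.17) + 0.7(5.56) + 0.7(2.10) = 14.76 + 1.52 + 3.89 + 1.47 = 21.64
The controlling combination is 2, giving 24.23 kPa.

24.23 kPa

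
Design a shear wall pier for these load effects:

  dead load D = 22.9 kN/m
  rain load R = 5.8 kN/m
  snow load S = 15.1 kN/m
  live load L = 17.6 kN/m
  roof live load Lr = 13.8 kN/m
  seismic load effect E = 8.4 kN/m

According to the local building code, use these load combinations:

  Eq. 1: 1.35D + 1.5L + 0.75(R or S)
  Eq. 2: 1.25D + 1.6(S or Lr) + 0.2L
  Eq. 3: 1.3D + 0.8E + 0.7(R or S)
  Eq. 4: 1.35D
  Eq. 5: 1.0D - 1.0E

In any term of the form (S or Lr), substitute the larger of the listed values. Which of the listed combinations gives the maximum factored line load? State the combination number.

Combination 1

(R or S) → S = 15.1 kN/m; (S or Lr) → S = 15.1 kN/m.
Eq. 1: 1.35(22.9) + 1.5(17.6) + 0.75(15.1) = 68.6
Eq. 2: 1.25(22.9) + 1.6(15.1) + 0.2(17.6) = 56.3
Eq. 3: 1.3(22.9) + 0.8(8.4) + 0.7(15.1) = 47.1
Eq. 4: 1.35(22.9) = 30.9
Eq. 5: 1.0(22.9) - 1.0(8.4) = 14.5
The largest value is 68.6 kN/m from combination 1.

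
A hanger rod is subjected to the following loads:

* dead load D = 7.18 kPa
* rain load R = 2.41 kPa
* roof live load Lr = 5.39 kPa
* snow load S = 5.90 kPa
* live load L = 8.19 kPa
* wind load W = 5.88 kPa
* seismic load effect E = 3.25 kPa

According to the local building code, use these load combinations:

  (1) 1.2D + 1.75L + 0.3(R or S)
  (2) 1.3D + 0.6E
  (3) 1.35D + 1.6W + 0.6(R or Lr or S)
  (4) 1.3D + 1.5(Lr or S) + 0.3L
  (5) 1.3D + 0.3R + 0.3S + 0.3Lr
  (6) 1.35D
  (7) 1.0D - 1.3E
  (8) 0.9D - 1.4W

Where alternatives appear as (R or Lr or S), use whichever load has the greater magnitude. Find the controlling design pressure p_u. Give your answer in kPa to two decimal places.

24.72 kPa

(R or S) → S = 5.90 kPa; (R or Lr or S) → S = 5.90 kPa; (Lr or S) → S = 5.90 kPa.
(1) 1.2(7.18) + 1.75(8.19) + 0.3(5.90) = 24.72
(2) 1.3(7.18) + 0.6(3.25) = 11.28
(3) 1.35(7.18) + 1.6(5.88) + 0.6(5.90) = 22.64
(4) 1.3(7.18) + 1.5(5.90) + 0.3(8.19) = 20.64
(5) 1.3(7.18) + 0.3(2.41) + 0.3(5.90) + 0.3(5.39) = 13.44
(6) 1.35(7.18) = 9.69
(7) 1.0(7.18) - 1.3(3.25) = 2.96
(8) 0.9(7.18) - 1.4(5.88) = -1.77
The controlling combination is 1, giving 24.72 kPa.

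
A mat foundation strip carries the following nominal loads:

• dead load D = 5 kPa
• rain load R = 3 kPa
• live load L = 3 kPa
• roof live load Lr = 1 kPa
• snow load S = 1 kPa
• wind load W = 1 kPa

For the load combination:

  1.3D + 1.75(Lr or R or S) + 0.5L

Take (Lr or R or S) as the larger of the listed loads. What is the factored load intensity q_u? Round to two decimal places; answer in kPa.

(Lr or R or S) → R = 3 kPa.
1.3(5) + 1.75(3) + 0.5(3) = 6.50 + 5.25 + 1.50 = 13.25
q_u = 13.25 kPa.

13.25 kPa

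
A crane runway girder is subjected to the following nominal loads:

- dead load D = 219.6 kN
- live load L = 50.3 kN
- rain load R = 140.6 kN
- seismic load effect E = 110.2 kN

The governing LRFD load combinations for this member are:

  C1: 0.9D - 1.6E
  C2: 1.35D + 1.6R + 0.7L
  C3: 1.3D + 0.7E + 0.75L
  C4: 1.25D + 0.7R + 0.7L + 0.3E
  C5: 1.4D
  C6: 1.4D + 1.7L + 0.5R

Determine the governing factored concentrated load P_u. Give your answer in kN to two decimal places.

556.63 kN

C1: 0.9(219.6) - 1.6(110.2) = 197.64 - 176.32 = 21.32
C2: 1.35(219.6) + 1.6(140.6) + 0.7(50.3) = 296.46 + 224.96 + 35.21 = 556.63
C3: 1.3(219.6) + 0.7(110.2) + 0.75(50.3) = 285.48 + 77.14 + 37.73 = 400.35
C4: 1.25(219.6) + 0.7(140.6) + 0.7(50.3) + 0.3(110.2) = 274.50 + 98.42 + 35.21 + 33.06 = 441.19
C5: 1.4(219.6) = 307.44
C6: 1.4(219.6) + 1.7(50.3) + 0.5(140.6) = 307.44 + 85.51 + 70.30 = 463.25
Combination 2 governs: P_u = 556.63 kN.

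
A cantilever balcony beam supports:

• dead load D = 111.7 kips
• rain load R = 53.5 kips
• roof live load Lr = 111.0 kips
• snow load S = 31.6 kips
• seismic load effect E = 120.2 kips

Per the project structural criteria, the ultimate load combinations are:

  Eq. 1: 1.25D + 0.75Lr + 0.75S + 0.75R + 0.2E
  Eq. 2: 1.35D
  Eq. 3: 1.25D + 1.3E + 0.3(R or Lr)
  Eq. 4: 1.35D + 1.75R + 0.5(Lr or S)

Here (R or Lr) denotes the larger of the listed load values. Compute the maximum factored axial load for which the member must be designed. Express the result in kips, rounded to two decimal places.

(R or Lr) → Lr = 111.0 kips; (Lr or S) → Lr = 111.0 kips.
Eq. 1: 1.25(111.7) + 0.75(111.0) + 0.75(31.6) + 0.75(53.5) + 0.2(120.2) = 310.74
Eq. 2: 1.35(111.7) = 150.80
Eq. 3: 1.25(111.7) + 1.3(120.2) + 0.3(111.0) = 329.19
Eq. 4: 1.35(111.7) + 1.75(53.5) + 0.5(111.0) = 299.92
Maximum is from combination 3.

329.19 kips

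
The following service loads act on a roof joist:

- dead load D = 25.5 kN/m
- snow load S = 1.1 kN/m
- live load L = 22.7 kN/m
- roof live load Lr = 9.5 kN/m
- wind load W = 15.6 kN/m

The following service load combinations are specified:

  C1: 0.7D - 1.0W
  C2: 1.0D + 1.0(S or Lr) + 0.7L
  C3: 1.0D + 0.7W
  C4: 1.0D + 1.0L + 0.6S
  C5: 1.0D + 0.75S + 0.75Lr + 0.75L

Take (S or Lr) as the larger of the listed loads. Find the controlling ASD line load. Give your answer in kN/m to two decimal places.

(S or Lr) → Lr = 9.5 kN/m.
C1: 0.7(25.5) - 1.0(15.6) = 17.85 - 15.60 = 2.25
C2: 1.0(25.5) + 1.0(9.5) + 0.7(22.7) = 25.50 + 9.50 + 15.89 = 50.89
C3: 1.0(25.5) + 0.7(15.6) = 25.50 + 10.92 = 36.42
C4: 1.0(25.5) + 1.0(22.7) + 0.6(1.1) = 25.50 + 22.70 + 0.66 = 48.86
C5: 1.0(25.5) + 0.75(1.1) + 0.75(9.5) + 0.75(22.7) = 50.48
The controlling combination is 2, giving 50.89 kN/m.

50.89 kN/m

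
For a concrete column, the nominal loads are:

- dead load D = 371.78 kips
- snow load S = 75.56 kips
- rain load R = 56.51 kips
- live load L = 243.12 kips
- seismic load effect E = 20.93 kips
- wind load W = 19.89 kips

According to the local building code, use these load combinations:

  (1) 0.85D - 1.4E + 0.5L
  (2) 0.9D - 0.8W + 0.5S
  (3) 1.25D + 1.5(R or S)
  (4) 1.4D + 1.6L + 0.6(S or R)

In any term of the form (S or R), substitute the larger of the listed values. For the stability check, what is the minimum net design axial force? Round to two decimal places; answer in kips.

356.47 kips

(R or S) → S = 75.56 kips; (S or R) → S = 75.56 kips.
(1) 0.85(371.78) - 1.4(20.93) + 0.5(243.12) = 408.27
(2) 0.9(371.78) - 0.8(19.89) + 0.5(75.56) = 356.47
(3) 1.25(371.78) + 1.5(75.56) = 578.07
(4) 1.4(371.78) + 1.6(243.12) + 0.6(75.56) = 954.82
Combination 2 gives the minimum: 356.47 kips.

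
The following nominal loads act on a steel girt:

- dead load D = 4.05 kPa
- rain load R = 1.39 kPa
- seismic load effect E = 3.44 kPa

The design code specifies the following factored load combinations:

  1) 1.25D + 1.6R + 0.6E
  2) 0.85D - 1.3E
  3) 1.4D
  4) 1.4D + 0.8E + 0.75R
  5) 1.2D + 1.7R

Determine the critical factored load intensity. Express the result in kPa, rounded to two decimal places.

9.46 kPa

1) 1.25(4.05) + 1.6(1.39) + 0.6(3.44) = 9.35
2) 0.85(4.05) - 1.3(3.44) = 3.44 - 4.47 = -1.03
3) 1.4(4.05) = 5.67
4) 1.4(4.05) + 0.8(3.44) + 0.75(1.39) = 5.67 + 2.75 + 1.04 = 9.46
5) 1.2(4.05) + 1.7(1.39) = 4.86 + 2.36 = 7.22
The controlling combination is 4, giving 9.46 kPa.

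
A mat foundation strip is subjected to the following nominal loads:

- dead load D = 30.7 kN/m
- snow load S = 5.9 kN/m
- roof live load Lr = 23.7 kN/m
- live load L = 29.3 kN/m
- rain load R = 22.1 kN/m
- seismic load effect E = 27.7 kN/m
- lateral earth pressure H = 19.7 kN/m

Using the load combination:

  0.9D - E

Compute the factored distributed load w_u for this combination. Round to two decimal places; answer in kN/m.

0.9(30.7) - 1.0(27.7) = 27.63 - 27.70 = -0.07
w_u = -0.07 kN/m.

-0.07 kN/m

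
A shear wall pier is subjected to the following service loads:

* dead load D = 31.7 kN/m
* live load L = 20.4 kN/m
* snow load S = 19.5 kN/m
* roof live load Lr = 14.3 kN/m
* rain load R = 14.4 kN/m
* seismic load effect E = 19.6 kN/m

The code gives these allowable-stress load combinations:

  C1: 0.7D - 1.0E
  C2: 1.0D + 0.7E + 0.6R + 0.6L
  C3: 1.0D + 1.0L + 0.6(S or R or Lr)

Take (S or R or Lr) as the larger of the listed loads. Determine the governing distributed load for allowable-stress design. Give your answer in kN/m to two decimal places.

66.30 kN/m

(S or R or Lr) → S = 19.5 kN/m.
C1: 0.7(31.7) - 1.0(19.6) = 22.19 - 19.60 = 2.59
C2: 1.0(31.7) + 0.7(19.6) + 0.6(14.4) + 0.6(20.4) = 31.70 + 13.72 + 8.64 + 12.24 = 66.30
C3: 1.0(31.7) + 1.0(20.4) + 0.6(19.5) = 31.70 + 20.40 + 11.70 = 63.80
The controlling combination is 2, giving 66.30 kN/m.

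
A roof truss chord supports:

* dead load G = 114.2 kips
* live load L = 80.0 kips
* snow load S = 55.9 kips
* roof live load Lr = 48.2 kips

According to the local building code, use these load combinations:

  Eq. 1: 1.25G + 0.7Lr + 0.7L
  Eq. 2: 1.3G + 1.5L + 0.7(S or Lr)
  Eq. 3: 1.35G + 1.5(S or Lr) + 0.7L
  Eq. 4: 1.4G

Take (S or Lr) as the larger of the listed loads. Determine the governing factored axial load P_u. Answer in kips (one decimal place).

(S or Lr) → S = 55.9 kips.
Eq. 1: 1.25(114.2) + 0.7(48.2) + 0.7(80.0) = 232.5
Eq. 2: 1.3(114.2) + 1.5(80.0) + 0.7(55.9) = 307.6
Eq. 3: 1.35(114.2) + 1.5(55.9) + 0.7(80.0) = 294.0
Eq. 4: 1.4(114.2) = 159.9
Maximum is from combination 2.

307.6 kips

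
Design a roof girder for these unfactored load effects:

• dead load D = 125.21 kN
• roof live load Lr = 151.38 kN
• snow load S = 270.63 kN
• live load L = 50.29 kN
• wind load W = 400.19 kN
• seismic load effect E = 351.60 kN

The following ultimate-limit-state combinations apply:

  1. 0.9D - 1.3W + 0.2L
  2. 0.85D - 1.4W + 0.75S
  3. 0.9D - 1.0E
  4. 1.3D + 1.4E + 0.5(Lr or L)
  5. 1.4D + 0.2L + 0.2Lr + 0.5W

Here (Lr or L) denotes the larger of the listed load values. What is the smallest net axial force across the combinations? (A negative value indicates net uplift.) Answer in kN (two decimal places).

-397.50 kN

(Lr or L) → Lr = 151.38 kN.
1. 0.9(125.21) - 1.3(400.19) + 0.2(50.29) = 112.69 - 520.25 + 10.06 = -397.50
2. 0.85(125.21) - 1.4(400.19) + 0.75(270.63) = 106.43 - 560.27 + 202.97 = -250.87
3. 0.9(125.21) - 1.0(351.60) = 112.69 - 351.60 = -238.91
4. 1.3(125.21) + 1.4(351.60) + 0.5(151.38) = 162.77 + 492.24 + 75.69 = 730.70
5. 1.4(125.21) + 0.2(50.29) + 0.2(151.38) + 0.5(400.19) = 415.72
Combination 1 gives the minimum: -397.50 kN.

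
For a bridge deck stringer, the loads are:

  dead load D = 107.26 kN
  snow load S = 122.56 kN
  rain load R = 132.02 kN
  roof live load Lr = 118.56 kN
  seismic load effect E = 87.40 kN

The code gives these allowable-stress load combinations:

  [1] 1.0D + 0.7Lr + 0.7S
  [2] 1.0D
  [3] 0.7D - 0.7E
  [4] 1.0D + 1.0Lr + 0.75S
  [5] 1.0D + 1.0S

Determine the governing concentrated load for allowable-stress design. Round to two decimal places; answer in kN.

[1] 1.0(107.26) + 0.7(118.56) + 0.7(122.56) = 107.26 + 82.99 + 85.79 = 276.04
[2] 1.0(107.26) = 107.26
[3] 0.7(107.26) - 0.7(87.40) = 75.08 - 61.18 = 13.90
[4] 1.0(107.26) + 1.0(118.56) + 0.75(122.56) = 107.26 + 118.56 + 91.92 = 317.74
[5] 1.0(107.26) + 1.0(122.56) = 107.26 + 122.56 = 229.82
Maximum is from combination 4.

317.74 kN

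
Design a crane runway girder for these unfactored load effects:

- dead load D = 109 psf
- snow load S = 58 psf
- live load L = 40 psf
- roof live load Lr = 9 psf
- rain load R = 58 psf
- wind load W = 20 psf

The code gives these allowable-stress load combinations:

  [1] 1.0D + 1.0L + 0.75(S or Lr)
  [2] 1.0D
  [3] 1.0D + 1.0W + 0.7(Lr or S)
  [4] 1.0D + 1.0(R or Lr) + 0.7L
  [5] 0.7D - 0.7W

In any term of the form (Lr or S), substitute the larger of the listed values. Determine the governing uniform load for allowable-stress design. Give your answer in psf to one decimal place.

(S or Lr) → S = 58 psf; (Lr or S) → S = 58 psf; (R or Lr) → R = 58 psf.
[1] 1.0(109) + 1.0(40) + 0.75(58) = 109.0 + 40.0 + 43.5 = 192.5
[2] 1.0(109) = 109.0
[3] 1.0(109) + 1.0(20) + 0.7(58) = 109.0 + 20.0 + 40.6 = 169.6
[4] 1.0(109) + 1.0(58) + 0.7(40) = 109.0 + 58.0 + 28.0 = 195.0
[5] 0.7(109) - 0.7(20) = 76.3 - 14.0 = 62.3
Maximum is from combination 4.

195.0 psf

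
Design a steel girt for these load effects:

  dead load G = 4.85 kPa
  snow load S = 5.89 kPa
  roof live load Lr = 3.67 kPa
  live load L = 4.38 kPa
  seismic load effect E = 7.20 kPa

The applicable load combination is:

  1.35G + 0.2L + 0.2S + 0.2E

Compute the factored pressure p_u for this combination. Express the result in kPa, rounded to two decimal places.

1.35(4.85) + 0.2(4.38) + 0.2(5.89) + 0.2(7.20) = 10.04
p_u = 10.04 kPa.

10.04 kPa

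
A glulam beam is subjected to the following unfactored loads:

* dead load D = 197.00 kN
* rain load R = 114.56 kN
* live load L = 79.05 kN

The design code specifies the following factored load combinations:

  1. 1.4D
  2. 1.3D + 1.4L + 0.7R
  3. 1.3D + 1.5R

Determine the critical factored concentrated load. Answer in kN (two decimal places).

446.96 kN

1. 1.4(197.00) = 275.80
2. 1.3(197.00) + 1.4(79.05) + 0.7(114.56) = 256.10 + 110.67 + 80.19 = 446.96
3. 1.3(197.00) + 1.5(114.56) = 256.10 + 171.84 = 427.94
Combination 2 governs: P_u = 446.96 kN.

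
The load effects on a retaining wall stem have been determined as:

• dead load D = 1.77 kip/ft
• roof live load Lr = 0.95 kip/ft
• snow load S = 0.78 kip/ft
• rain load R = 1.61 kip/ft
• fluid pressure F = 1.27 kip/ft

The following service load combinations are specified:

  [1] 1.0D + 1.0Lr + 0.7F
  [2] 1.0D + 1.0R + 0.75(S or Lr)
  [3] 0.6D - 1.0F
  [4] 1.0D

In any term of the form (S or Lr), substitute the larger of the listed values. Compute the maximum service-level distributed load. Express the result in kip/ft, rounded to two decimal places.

4.09 kip/ft

(S or Lr) → Lr = 0.95 kip/ft.
[1] 1.0(1.77) + 1.0(0.95) + 0.7(1.27) = 1.77 + 0.95 + 0.89 = 3.61
[2] 1.0(1.77) + 1.0(1.61) + 0.75(0.95) = 1.77 + 1.61 + 0.71 = 4.09
[3] 0.6(1.77) - 1.0(1.27) = 1.06 - 1.27 = -0.21
[4] 1.0(1.77) = 1.77
Maximum is from combination 2.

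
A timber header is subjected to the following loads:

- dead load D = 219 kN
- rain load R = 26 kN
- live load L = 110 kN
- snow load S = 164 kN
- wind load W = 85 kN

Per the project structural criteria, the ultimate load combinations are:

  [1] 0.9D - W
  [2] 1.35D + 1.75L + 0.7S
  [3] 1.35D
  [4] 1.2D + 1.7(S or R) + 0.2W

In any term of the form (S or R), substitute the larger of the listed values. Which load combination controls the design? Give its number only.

(S or R) → S = 164 kN.
[1] 0.9(219) - 1.0(85) = 197.10 - 85.00 = 112.10
[2] 1.35(219) + 1.75(110) + 0.7(164) = 295.65 + 192.50 + 114.80 = 602.95
[3] 1.35(219) = 295.65
[4] 1.2(219) + 1.7(164) + 0.2(85) = 262.80 + 278.80 + 17.00 = 558.60
The largest value is 602.95 kN from combination 2.

Combination 2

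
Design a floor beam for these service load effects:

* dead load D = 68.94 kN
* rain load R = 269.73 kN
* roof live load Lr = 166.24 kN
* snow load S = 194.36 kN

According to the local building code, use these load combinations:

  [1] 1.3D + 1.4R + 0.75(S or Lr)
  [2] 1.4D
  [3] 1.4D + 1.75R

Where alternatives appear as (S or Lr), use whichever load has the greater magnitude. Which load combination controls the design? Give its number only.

(S or Lr) → S = 194.36 kN.
[1] 1.3(68.94) + 1.4(269.73) + 0.75(194.36) = 89.62 + 377.62 + 145.77 = 613.01
[2] 1.4(68.94) = 96.52
[3] 1.4(68.94) + 1.75(269.73) = 568.54
The largest value is 613.01 kN from combination 1.

Combination 1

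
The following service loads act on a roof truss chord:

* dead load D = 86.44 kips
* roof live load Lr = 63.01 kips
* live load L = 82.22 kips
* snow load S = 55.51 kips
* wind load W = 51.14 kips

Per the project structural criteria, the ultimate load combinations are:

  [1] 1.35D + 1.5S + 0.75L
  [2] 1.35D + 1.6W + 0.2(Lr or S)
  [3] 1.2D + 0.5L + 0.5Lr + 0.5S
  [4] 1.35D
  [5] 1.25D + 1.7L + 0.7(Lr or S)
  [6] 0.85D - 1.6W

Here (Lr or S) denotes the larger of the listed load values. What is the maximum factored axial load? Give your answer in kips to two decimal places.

291.93 kips

(Lr or S) → Lr = 63.01 kips.
[1] 1.35(86.44) + 1.5(55.51) + 0.75(82.22) = 261.62
[2] 1.35(86.44) + 1.6(51.14) + 0.2(63.01) = 211.12
[3] 1.2(86.44) + 0.5(82.22) + 0.5(63.01) + 0.5(55.51) = 204.10
[4] 1.35(86.44) = 116.69
[5] 1.25(86.44) + 1.7(82.22) + 0.7(63.01) = 108.05 + 139.77 + 44.11 = 291.93
[6] 0.85(86.44) - 1.6(51.14) = 73.47 - 81.82 = -8.35
The controlling combination is 5, giving 291.93 kips.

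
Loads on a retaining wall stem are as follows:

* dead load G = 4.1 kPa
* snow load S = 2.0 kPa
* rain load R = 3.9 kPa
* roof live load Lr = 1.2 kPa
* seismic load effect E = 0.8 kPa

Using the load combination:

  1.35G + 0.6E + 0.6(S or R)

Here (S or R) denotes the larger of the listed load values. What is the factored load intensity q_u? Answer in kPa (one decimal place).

8.4 kPa

(S or R) → R = 3.9 kPa.
1.35(4.1) + 0.6(0.8) + 0.6(3.9) = 8.4
q_u = 8.4 kPa.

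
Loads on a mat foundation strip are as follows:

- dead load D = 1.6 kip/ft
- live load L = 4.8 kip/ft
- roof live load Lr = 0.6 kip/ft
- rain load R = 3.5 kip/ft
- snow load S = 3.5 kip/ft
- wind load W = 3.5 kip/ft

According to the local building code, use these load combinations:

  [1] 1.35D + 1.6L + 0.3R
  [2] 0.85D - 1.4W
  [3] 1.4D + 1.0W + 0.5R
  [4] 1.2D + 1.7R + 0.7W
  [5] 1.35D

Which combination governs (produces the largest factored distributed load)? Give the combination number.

Combination 1

[1] 1.35(1.6) + 1.6(4.8) + 0.3(3.5) = 2.16 + 7.68 + 1.05 = 10.89
[2] 0.85(1.6) - 1.4(3.5) = 1.36 - 4.90 = -3.54
[3] 1.4(1.6) + 1.0(3.5) + 0.5(3.5) = 2.24 + 3.50 + 1.75 = 7.49
[4] 1.2(1.6) + 1.7(3.5) + 0.7(3.5) = 1.92 + 5.95 + 2.45 = 10.32
[5] 1.35(1.6) = 2.16
The largest value is 10.89 kip/ft from combination 1.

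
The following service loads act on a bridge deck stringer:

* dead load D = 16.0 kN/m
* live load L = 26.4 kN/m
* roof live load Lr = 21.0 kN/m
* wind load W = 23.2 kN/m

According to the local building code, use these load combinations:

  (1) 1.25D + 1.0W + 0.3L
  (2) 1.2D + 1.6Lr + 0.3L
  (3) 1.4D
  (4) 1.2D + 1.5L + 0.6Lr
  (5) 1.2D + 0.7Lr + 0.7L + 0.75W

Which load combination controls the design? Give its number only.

(1) 1.25(16.0) + 1.0(23.2) + 0.3(26.4) = 51.1
(2) 1.2(16.0) + 1.6(21.0) + 0.3(26.4) = 60.7
(3) 1.4(16.0) = 22.4
(4) 1.2(16.0) + 1.5(26.4) + 0.6(21.0) = 71.4
(5) 1.2(16.0) + 0.7(21.0) + 0.7(26.4) + 0.75(23.2) = 69.8
The largest value is 71.4 kN/m from combination 4.

Combination 4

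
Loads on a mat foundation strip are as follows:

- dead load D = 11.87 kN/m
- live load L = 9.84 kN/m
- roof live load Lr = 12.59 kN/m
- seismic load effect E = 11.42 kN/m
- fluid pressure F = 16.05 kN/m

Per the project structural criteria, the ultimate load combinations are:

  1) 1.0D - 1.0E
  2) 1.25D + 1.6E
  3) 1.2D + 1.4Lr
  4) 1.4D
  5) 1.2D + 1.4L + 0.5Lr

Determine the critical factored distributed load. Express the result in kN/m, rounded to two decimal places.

1) 1.0(11.87) - 1.0(11.42) = 11.87 - 11.42 = 0.45
2) 1.25(11.87) + 1.6(11.42) = 14.84 + 18.27 = 33.11
3) 1.2(11.87) + 1.4(12.59) = 14.24 + 17.63 = 31.87
4) 1.4(11.87) = 16.62
5) 1.2(11.87) + 1.4(9.84) + 0.5(12.59) = 14.24 + 13.78 + 6.30 = 34.32
Combination 5 governs: w_u = 34.32 kN/m.

34.32 kN/m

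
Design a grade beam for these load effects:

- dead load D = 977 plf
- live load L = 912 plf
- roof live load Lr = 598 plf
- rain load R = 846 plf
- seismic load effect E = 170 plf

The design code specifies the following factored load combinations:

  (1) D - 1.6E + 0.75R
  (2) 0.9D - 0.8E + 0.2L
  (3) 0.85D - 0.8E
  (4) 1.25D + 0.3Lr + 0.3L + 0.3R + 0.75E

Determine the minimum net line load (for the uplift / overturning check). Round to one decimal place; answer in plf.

694.5 plf

(1) 1.0(977) - 1.6(170) + 0.75(846) = 1339.5
(2) 0.9(977) - 0.8(170) + 0.2(912) = 925.7
(3) 0.85(977) - 0.8(170) = 694.5
(4) 1.25(977) + 0.3(598) + 0.3(912) + 0.3(846) + 0.75(170) = 2055.6
Combination 3 gives the minimum: 694.5 plf.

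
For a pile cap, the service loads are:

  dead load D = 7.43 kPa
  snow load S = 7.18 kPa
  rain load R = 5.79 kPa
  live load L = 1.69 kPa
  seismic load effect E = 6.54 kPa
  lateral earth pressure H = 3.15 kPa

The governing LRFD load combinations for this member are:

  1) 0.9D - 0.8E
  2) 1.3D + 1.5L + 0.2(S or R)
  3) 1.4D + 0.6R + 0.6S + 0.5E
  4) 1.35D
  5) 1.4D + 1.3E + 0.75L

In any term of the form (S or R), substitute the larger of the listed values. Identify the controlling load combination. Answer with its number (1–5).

Combination 3

(S or R) → S = 7.18 kPa.
1) 0.9(7.43) - 0.8(6.54) = 1.46
2) 1.3(7.43) + 1.5(1.69) + 0.2(7.18) = 13.63
3) 1.4(7.43) + 0.6(5.79) + 0.6(7.18) + 0.5(6.54) = 21.45
4) 1.35(7.43) = 10.03
5) 1.4(7.43) + 1.3(6.54) + 0.75(1.69) = 20.17
The largest value is 21.45 kPa from combination 3.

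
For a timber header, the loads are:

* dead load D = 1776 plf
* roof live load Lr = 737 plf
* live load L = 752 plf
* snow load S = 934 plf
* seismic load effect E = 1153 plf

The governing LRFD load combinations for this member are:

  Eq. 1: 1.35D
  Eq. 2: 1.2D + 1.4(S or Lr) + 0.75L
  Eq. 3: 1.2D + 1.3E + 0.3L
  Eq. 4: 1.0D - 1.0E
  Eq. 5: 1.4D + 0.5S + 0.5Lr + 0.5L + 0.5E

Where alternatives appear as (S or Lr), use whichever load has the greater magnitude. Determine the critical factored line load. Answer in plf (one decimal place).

4274.4 plf

(S or Lr) → S = 934 plf.
Eq. 1: 1.35(1776) = 2397.6
Eq. 2: 1.2(1776) + 1.4(934) + 0.75(752) = 4002.8
Eq. 3: 1.2(1776) + 1.3(1153) + 0.3(752) = 3855.7
Eq. 4: 1.0(1776) - 1.0(1153) = 623.0
Eq. 5: 1.4(1776) + 0.5(934) + 0.5(737) + 0.5(752) + 0.5(1153) = 4274.4
Combination 5 governs: w_u = 4274.4 plf.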